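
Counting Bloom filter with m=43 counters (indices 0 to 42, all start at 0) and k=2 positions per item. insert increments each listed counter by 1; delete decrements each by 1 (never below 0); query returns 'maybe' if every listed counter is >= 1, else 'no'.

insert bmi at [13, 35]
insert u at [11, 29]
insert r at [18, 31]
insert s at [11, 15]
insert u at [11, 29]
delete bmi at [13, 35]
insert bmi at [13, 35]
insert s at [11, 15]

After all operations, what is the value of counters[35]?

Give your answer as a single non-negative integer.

Answer: 1

Derivation:
Step 1: insert bmi at [13, 35] -> counters=[0,0,0,0,0,0,0,0,0,0,0,0,0,1,0,0,0,0,0,0,0,0,0,0,0,0,0,0,0,0,0,0,0,0,0,1,0,0,0,0,0,0,0]
Step 2: insert u at [11, 29] -> counters=[0,0,0,0,0,0,0,0,0,0,0,1,0,1,0,0,0,0,0,0,0,0,0,0,0,0,0,0,0,1,0,0,0,0,0,1,0,0,0,0,0,0,0]
Step 3: insert r at [18, 31] -> counters=[0,0,0,0,0,0,0,0,0,0,0,1,0,1,0,0,0,0,1,0,0,0,0,0,0,0,0,0,0,1,0,1,0,0,0,1,0,0,0,0,0,0,0]
Step 4: insert s at [11, 15] -> counters=[0,0,0,0,0,0,0,0,0,0,0,2,0,1,0,1,0,0,1,0,0,0,0,0,0,0,0,0,0,1,0,1,0,0,0,1,0,0,0,0,0,0,0]
Step 5: insert u at [11, 29] -> counters=[0,0,0,0,0,0,0,0,0,0,0,3,0,1,0,1,0,0,1,0,0,0,0,0,0,0,0,0,0,2,0,1,0,0,0,1,0,0,0,0,0,0,0]
Step 6: delete bmi at [13, 35] -> counters=[0,0,0,0,0,0,0,0,0,0,0,3,0,0,0,1,0,0,1,0,0,0,0,0,0,0,0,0,0,2,0,1,0,0,0,0,0,0,0,0,0,0,0]
Step 7: insert bmi at [13, 35] -> counters=[0,0,0,0,0,0,0,0,0,0,0,3,0,1,0,1,0,0,1,0,0,0,0,0,0,0,0,0,0,2,0,1,0,0,0,1,0,0,0,0,0,0,0]
Step 8: insert s at [11, 15] -> counters=[0,0,0,0,0,0,0,0,0,0,0,4,0,1,0,2,0,0,1,0,0,0,0,0,0,0,0,0,0,2,0,1,0,0,0,1,0,0,0,0,0,0,0]
Final counters=[0,0,0,0,0,0,0,0,0,0,0,4,0,1,0,2,0,0,1,0,0,0,0,0,0,0,0,0,0,2,0,1,0,0,0,1,0,0,0,0,0,0,0] -> counters[35]=1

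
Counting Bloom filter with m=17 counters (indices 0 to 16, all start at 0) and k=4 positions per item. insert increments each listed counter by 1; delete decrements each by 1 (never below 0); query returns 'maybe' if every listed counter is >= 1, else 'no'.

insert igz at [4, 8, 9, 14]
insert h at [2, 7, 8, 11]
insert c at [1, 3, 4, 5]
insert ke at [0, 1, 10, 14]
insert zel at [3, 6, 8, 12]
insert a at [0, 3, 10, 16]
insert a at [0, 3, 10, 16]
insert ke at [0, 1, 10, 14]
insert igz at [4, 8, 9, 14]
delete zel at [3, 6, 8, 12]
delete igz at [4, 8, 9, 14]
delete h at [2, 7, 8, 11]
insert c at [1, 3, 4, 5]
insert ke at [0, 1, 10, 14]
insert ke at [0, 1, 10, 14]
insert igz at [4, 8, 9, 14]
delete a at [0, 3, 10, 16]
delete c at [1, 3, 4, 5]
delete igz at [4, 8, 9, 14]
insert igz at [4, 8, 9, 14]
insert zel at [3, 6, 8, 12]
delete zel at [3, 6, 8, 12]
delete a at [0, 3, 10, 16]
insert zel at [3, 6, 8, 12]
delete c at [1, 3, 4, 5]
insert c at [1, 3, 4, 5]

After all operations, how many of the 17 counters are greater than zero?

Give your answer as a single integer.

Step 1: insert igz at [4, 8, 9, 14] -> counters=[0,0,0,0,1,0,0,0,1,1,0,0,0,0,1,0,0]
Step 2: insert h at [2, 7, 8, 11] -> counters=[0,0,1,0,1,0,0,1,2,1,0,1,0,0,1,0,0]
Step 3: insert c at [1, 3, 4, 5] -> counters=[0,1,1,1,2,1,0,1,2,1,0,1,0,0,1,0,0]
Step 4: insert ke at [0, 1, 10, 14] -> counters=[1,2,1,1,2,1,0,1,2,1,1,1,0,0,2,0,0]
Step 5: insert zel at [3, 6, 8, 12] -> counters=[1,2,1,2,2,1,1,1,3,1,1,1,1,0,2,0,0]
Step 6: insert a at [0, 3, 10, 16] -> counters=[2,2,1,3,2,1,1,1,3,1,2,1,1,0,2,0,1]
Step 7: insert a at [0, 3, 10, 16] -> counters=[3,2,1,4,2,1,1,1,3,1,3,1,1,0,2,0,2]
Step 8: insert ke at [0, 1, 10, 14] -> counters=[4,3,1,4,2,1,1,1,3,1,4,1,1,0,3,0,2]
Step 9: insert igz at [4, 8, 9, 14] -> counters=[4,3,1,4,3,1,1,1,4,2,4,1,1,0,4,0,2]
Step 10: delete zel at [3, 6, 8, 12] -> counters=[4,3,1,3,3,1,0,1,3,2,4,1,0,0,4,0,2]
Step 11: delete igz at [4, 8, 9, 14] -> counters=[4,3,1,3,2,1,0,1,2,1,4,1,0,0,3,0,2]
Step 12: delete h at [2, 7, 8, 11] -> counters=[4,3,0,3,2,1,0,0,1,1,4,0,0,0,3,0,2]
Step 13: insert c at [1, 3, 4, 5] -> counters=[4,4,0,4,3,2,0,0,1,1,4,0,0,0,3,0,2]
Step 14: insert ke at [0, 1, 10, 14] -> counters=[5,5,0,4,3,2,0,0,1,1,5,0,0,0,4,0,2]
Step 15: insert ke at [0, 1, 10, 14] -> counters=[6,6,0,4,3,2,0,0,1,1,6,0,0,0,5,0,2]
Step 16: insert igz at [4, 8, 9, 14] -> counters=[6,6,0,4,4,2,0,0,2,2,6,0,0,0,6,0,2]
Step 17: delete a at [0, 3, 10, 16] -> counters=[5,6,0,3,4,2,0,0,2,2,5,0,0,0,6,0,1]
Step 18: delete c at [1, 3, 4, 5] -> counters=[5,5,0,2,3,1,0,0,2,2,5,0,0,0,6,0,1]
Step 19: delete igz at [4, 8, 9, 14] -> counters=[5,5,0,2,2,1,0,0,1,1,5,0,0,0,5,0,1]
Step 20: insert igz at [4, 8, 9, 14] -> counters=[5,5,0,2,3,1,0,0,2,2,5,0,0,0,6,0,1]
Step 21: insert zel at [3, 6, 8, 12] -> counters=[5,5,0,3,3,1,1,0,3,2,5,0,1,0,6,0,1]
Step 22: delete zel at [3, 6, 8, 12] -> counters=[5,5,0,2,3,1,0,0,2,2,5,0,0,0,6,0,1]
Step 23: delete a at [0, 3, 10, 16] -> counters=[4,5,0,1,3,1,0,0,2,2,4,0,0,0,6,0,0]
Step 24: insert zel at [3, 6, 8, 12] -> counters=[4,5,0,2,3,1,1,0,3,2,4,0,1,0,6,0,0]
Step 25: delete c at [1, 3, 4, 5] -> counters=[4,4,0,1,2,0,1,0,3,2,4,0,1,0,6,0,0]
Step 26: insert c at [1, 3, 4, 5] -> counters=[4,5,0,2,3,1,1,0,3,2,4,0,1,0,6,0,0]
Final counters=[4,5,0,2,3,1,1,0,3,2,4,0,1,0,6,0,0] -> 11 nonzero

Answer: 11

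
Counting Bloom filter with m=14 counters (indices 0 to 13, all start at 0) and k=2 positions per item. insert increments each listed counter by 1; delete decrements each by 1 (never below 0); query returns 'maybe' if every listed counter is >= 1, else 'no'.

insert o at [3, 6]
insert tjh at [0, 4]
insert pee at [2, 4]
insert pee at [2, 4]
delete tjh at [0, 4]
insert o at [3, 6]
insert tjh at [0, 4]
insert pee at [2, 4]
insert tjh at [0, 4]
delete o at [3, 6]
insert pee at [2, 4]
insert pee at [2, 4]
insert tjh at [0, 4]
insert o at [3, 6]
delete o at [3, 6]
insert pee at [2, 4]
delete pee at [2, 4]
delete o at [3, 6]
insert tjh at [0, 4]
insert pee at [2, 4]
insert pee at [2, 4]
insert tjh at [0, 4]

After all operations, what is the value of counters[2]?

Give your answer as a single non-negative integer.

Step 1: insert o at [3, 6] -> counters=[0,0,0,1,0,0,1,0,0,0,0,0,0,0]
Step 2: insert tjh at [0, 4] -> counters=[1,0,0,1,1,0,1,0,0,0,0,0,0,0]
Step 3: insert pee at [2, 4] -> counters=[1,0,1,1,2,0,1,0,0,0,0,0,0,0]
Step 4: insert pee at [2, 4] -> counters=[1,0,2,1,3,0,1,0,0,0,0,0,0,0]
Step 5: delete tjh at [0, 4] -> counters=[0,0,2,1,2,0,1,0,0,0,0,0,0,0]
Step 6: insert o at [3, 6] -> counters=[0,0,2,2,2,0,2,0,0,0,0,0,0,0]
Step 7: insert tjh at [0, 4] -> counters=[1,0,2,2,3,0,2,0,0,0,0,0,0,0]
Step 8: insert pee at [2, 4] -> counters=[1,0,3,2,4,0,2,0,0,0,0,0,0,0]
Step 9: insert tjh at [0, 4] -> counters=[2,0,3,2,5,0,2,0,0,0,0,0,0,0]
Step 10: delete o at [3, 6] -> counters=[2,0,3,1,5,0,1,0,0,0,0,0,0,0]
Step 11: insert pee at [2, 4] -> counters=[2,0,4,1,6,0,1,0,0,0,0,0,0,0]
Step 12: insert pee at [2, 4] -> counters=[2,0,5,1,7,0,1,0,0,0,0,0,0,0]
Step 13: insert tjh at [0, 4] -> counters=[3,0,5,1,8,0,1,0,0,0,0,0,0,0]
Step 14: insert o at [3, 6] -> counters=[3,0,5,2,8,0,2,0,0,0,0,0,0,0]
Step 15: delete o at [3, 6] -> counters=[3,0,5,1,8,0,1,0,0,0,0,0,0,0]
Step 16: insert pee at [2, 4] -> counters=[3,0,6,1,9,0,1,0,0,0,0,0,0,0]
Step 17: delete pee at [2, 4] -> counters=[3,0,5,1,8,0,1,0,0,0,0,0,0,0]
Step 18: delete o at [3, 6] -> counters=[3,0,5,0,8,0,0,0,0,0,0,0,0,0]
Step 19: insert tjh at [0, 4] -> counters=[4,0,5,0,9,0,0,0,0,0,0,0,0,0]
Step 20: insert pee at [2, 4] -> counters=[4,0,6,0,10,0,0,0,0,0,0,0,0,0]
Step 21: insert pee at [2, 4] -> counters=[4,0,7,0,11,0,0,0,0,0,0,0,0,0]
Step 22: insert tjh at [0, 4] -> counters=[5,0,7,0,12,0,0,0,0,0,0,0,0,0]
Final counters=[5,0,7,0,12,0,0,0,0,0,0,0,0,0] -> counters[2]=7

Answer: 7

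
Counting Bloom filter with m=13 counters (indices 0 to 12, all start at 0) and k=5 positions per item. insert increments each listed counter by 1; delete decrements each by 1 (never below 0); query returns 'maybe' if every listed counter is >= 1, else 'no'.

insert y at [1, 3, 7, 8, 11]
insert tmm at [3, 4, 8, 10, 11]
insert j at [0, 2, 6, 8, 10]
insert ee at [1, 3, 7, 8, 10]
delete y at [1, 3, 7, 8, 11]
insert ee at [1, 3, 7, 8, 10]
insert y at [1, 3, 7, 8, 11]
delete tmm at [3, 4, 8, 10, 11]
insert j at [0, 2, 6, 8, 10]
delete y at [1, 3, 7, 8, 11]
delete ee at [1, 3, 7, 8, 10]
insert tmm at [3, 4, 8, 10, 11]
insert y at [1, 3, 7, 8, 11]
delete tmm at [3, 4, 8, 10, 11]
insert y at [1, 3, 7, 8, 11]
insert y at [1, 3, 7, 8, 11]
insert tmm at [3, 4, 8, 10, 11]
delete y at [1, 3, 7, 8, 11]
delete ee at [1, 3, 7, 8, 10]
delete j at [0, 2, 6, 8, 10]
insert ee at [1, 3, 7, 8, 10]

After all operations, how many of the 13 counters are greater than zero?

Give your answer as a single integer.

Step 1: insert y at [1, 3, 7, 8, 11] -> counters=[0,1,0,1,0,0,0,1,1,0,0,1,0]
Step 2: insert tmm at [3, 4, 8, 10, 11] -> counters=[0,1,0,2,1,0,0,1,2,0,1,2,0]
Step 3: insert j at [0, 2, 6, 8, 10] -> counters=[1,1,1,2,1,0,1,1,3,0,2,2,0]
Step 4: insert ee at [1, 3, 7, 8, 10] -> counters=[1,2,1,3,1,0,1,2,4,0,3,2,0]
Step 5: delete y at [1, 3, 7, 8, 11] -> counters=[1,1,1,2,1,0,1,1,3,0,3,1,0]
Step 6: insert ee at [1, 3, 7, 8, 10] -> counters=[1,2,1,3,1,0,1,2,4,0,4,1,0]
Step 7: insert y at [1, 3, 7, 8, 11] -> counters=[1,3,1,4,1,0,1,3,5,0,4,2,0]
Step 8: delete tmm at [3, 4, 8, 10, 11] -> counters=[1,3,1,3,0,0,1,3,4,0,3,1,0]
Step 9: insert j at [0, 2, 6, 8, 10] -> counters=[2,3,2,3,0,0,2,3,5,0,4,1,0]
Step 10: delete y at [1, 3, 7, 8, 11] -> counters=[2,2,2,2,0,0,2,2,4,0,4,0,0]
Step 11: delete ee at [1, 3, 7, 8, 10] -> counters=[2,1,2,1,0,0,2,1,3,0,3,0,0]
Step 12: insert tmm at [3, 4, 8, 10, 11] -> counters=[2,1,2,2,1,0,2,1,4,0,4,1,0]
Step 13: insert y at [1, 3, 7, 8, 11] -> counters=[2,2,2,3,1,0,2,2,5,0,4,2,0]
Step 14: delete tmm at [3, 4, 8, 10, 11] -> counters=[2,2,2,2,0,0,2,2,4,0,3,1,0]
Step 15: insert y at [1, 3, 7, 8, 11] -> counters=[2,3,2,3,0,0,2,3,5,0,3,2,0]
Step 16: insert y at [1, 3, 7, 8, 11] -> counters=[2,4,2,4,0,0,2,4,6,0,3,3,0]
Step 17: insert tmm at [3, 4, 8, 10, 11] -> counters=[2,4,2,5,1,0,2,4,7,0,4,4,0]
Step 18: delete y at [1, 3, 7, 8, 11] -> counters=[2,3,2,4,1,0,2,3,6,0,4,3,0]
Step 19: delete ee at [1, 3, 7, 8, 10] -> counters=[2,2,2,3,1,0,2,2,5,0,3,3,0]
Step 20: delete j at [0, 2, 6, 8, 10] -> counters=[1,2,1,3,1,0,1,2,4,0,2,3,0]
Step 21: insert ee at [1, 3, 7, 8, 10] -> counters=[1,3,1,4,1,0,1,3,5,0,3,3,0]
Final counters=[1,3,1,4,1,0,1,3,5,0,3,3,0] -> 10 nonzero

Answer: 10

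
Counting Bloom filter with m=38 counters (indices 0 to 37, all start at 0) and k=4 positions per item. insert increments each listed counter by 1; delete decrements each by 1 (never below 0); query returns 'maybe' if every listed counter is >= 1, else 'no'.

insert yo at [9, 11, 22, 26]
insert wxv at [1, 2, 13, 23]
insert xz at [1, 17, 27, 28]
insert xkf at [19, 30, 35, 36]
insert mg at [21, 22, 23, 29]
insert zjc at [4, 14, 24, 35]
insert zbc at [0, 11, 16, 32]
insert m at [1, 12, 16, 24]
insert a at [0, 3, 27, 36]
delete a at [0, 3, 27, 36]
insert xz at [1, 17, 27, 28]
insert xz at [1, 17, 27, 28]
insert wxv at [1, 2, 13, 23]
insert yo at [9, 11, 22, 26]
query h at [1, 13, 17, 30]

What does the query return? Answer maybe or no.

Step 1: insert yo at [9, 11, 22, 26] -> counters=[0,0,0,0,0,0,0,0,0,1,0,1,0,0,0,0,0,0,0,0,0,0,1,0,0,0,1,0,0,0,0,0,0,0,0,0,0,0]
Step 2: insert wxv at [1, 2, 13, 23] -> counters=[0,1,1,0,0,0,0,0,0,1,0,1,0,1,0,0,0,0,0,0,0,0,1,1,0,0,1,0,0,0,0,0,0,0,0,0,0,0]
Step 3: insert xz at [1, 17, 27, 28] -> counters=[0,2,1,0,0,0,0,0,0,1,0,1,0,1,0,0,0,1,0,0,0,0,1,1,0,0,1,1,1,0,0,0,0,0,0,0,0,0]
Step 4: insert xkf at [19, 30, 35, 36] -> counters=[0,2,1,0,0,0,0,0,0,1,0,1,0,1,0,0,0,1,0,1,0,0,1,1,0,0,1,1,1,0,1,0,0,0,0,1,1,0]
Step 5: insert mg at [21, 22, 23, 29] -> counters=[0,2,1,0,0,0,0,0,0,1,0,1,0,1,0,0,0,1,0,1,0,1,2,2,0,0,1,1,1,1,1,0,0,0,0,1,1,0]
Step 6: insert zjc at [4, 14, 24, 35] -> counters=[0,2,1,0,1,0,0,0,0,1,0,1,0,1,1,0,0,1,0,1,0,1,2,2,1,0,1,1,1,1,1,0,0,0,0,2,1,0]
Step 7: insert zbc at [0, 11, 16, 32] -> counters=[1,2,1,0,1,0,0,0,0,1,0,2,0,1,1,0,1,1,0,1,0,1,2,2,1,0,1,1,1,1,1,0,1,0,0,2,1,0]
Step 8: insert m at [1, 12, 16, 24] -> counters=[1,3,1,0,1,0,0,0,0,1,0,2,1,1,1,0,2,1,0,1,0,1,2,2,2,0,1,1,1,1,1,0,1,0,0,2,1,0]
Step 9: insert a at [0, 3, 27, 36] -> counters=[2,3,1,1,1,0,0,0,0,1,0,2,1,1,1,0,2,1,0,1,0,1,2,2,2,0,1,2,1,1,1,0,1,0,0,2,2,0]
Step 10: delete a at [0, 3, 27, 36] -> counters=[1,3,1,0,1,0,0,0,0,1,0,2,1,1,1,0,2,1,0,1,0,1,2,2,2,0,1,1,1,1,1,0,1,0,0,2,1,0]
Step 11: insert xz at [1, 17, 27, 28] -> counters=[1,4,1,0,1,0,0,0,0,1,0,2,1,1,1,0,2,2,0,1,0,1,2,2,2,0,1,2,2,1,1,0,1,0,0,2,1,0]
Step 12: insert xz at [1, 17, 27, 28] -> counters=[1,5,1,0,1,0,0,0,0,1,0,2,1,1,1,0,2,3,0,1,0,1,2,2,2,0,1,3,3,1,1,0,1,0,0,2,1,0]
Step 13: insert wxv at [1, 2, 13, 23] -> counters=[1,6,2,0,1,0,0,0,0,1,0,2,1,2,1,0,2,3,0,1,0,1,2,3,2,0,1,3,3,1,1,0,1,0,0,2,1,0]
Step 14: insert yo at [9, 11, 22, 26] -> counters=[1,6,2,0,1,0,0,0,0,2,0,3,1,2,1,0,2,3,0,1,0,1,3,3,2,0,2,3,3,1,1,0,1,0,0,2,1,0]
Query h: check counters[1]=6 counters[13]=2 counters[17]=3 counters[30]=1 -> maybe

Answer: maybe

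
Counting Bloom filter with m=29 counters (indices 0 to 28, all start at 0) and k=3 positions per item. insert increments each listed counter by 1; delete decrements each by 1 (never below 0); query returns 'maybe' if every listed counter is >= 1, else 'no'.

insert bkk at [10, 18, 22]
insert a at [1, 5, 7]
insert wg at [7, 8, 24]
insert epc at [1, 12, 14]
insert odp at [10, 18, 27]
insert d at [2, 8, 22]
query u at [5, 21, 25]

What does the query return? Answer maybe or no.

Answer: no

Derivation:
Step 1: insert bkk at [10, 18, 22] -> counters=[0,0,0,0,0,0,0,0,0,0,1,0,0,0,0,0,0,0,1,0,0,0,1,0,0,0,0,0,0]
Step 2: insert a at [1, 5, 7] -> counters=[0,1,0,0,0,1,0,1,0,0,1,0,0,0,0,0,0,0,1,0,0,0,1,0,0,0,0,0,0]
Step 3: insert wg at [7, 8, 24] -> counters=[0,1,0,0,0,1,0,2,1,0,1,0,0,0,0,0,0,0,1,0,0,0,1,0,1,0,0,0,0]
Step 4: insert epc at [1, 12, 14] -> counters=[0,2,0,0,0,1,0,2,1,0,1,0,1,0,1,0,0,0,1,0,0,0,1,0,1,0,0,0,0]
Step 5: insert odp at [10, 18, 27] -> counters=[0,2,0,0,0,1,0,2,1,0,2,0,1,0,1,0,0,0,2,0,0,0,1,0,1,0,0,1,0]
Step 6: insert d at [2, 8, 22] -> counters=[0,2,1,0,0,1,0,2,2,0,2,0,1,0,1,0,0,0,2,0,0,0,2,0,1,0,0,1,0]
Query u: check counters[5]=1 counters[21]=0 counters[25]=0 -> no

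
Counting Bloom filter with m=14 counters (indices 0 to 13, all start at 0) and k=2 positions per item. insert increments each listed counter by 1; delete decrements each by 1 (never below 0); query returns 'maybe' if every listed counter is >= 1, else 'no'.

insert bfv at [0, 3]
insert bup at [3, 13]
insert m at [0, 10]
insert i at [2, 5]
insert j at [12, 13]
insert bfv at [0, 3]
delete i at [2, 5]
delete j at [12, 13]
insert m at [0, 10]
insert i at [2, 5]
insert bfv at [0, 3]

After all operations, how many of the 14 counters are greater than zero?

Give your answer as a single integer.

Step 1: insert bfv at [0, 3] -> counters=[1,0,0,1,0,0,0,0,0,0,0,0,0,0]
Step 2: insert bup at [3, 13] -> counters=[1,0,0,2,0,0,0,0,0,0,0,0,0,1]
Step 3: insert m at [0, 10] -> counters=[2,0,0,2,0,0,0,0,0,0,1,0,0,1]
Step 4: insert i at [2, 5] -> counters=[2,0,1,2,0,1,0,0,0,0,1,0,0,1]
Step 5: insert j at [12, 13] -> counters=[2,0,1,2,0,1,0,0,0,0,1,0,1,2]
Step 6: insert bfv at [0, 3] -> counters=[3,0,1,3,0,1,0,0,0,0,1,0,1,2]
Step 7: delete i at [2, 5] -> counters=[3,0,0,3,0,0,0,0,0,0,1,0,1,2]
Step 8: delete j at [12, 13] -> counters=[3,0,0,3,0,0,0,0,0,0,1,0,0,1]
Step 9: insert m at [0, 10] -> counters=[4,0,0,3,0,0,0,0,0,0,2,0,0,1]
Step 10: insert i at [2, 5] -> counters=[4,0,1,3,0,1,0,0,0,0,2,0,0,1]
Step 11: insert bfv at [0, 3] -> counters=[5,0,1,4,0,1,0,0,0,0,2,0,0,1]
Final counters=[5,0,1,4,0,1,0,0,0,0,2,0,0,1] -> 6 nonzero

Answer: 6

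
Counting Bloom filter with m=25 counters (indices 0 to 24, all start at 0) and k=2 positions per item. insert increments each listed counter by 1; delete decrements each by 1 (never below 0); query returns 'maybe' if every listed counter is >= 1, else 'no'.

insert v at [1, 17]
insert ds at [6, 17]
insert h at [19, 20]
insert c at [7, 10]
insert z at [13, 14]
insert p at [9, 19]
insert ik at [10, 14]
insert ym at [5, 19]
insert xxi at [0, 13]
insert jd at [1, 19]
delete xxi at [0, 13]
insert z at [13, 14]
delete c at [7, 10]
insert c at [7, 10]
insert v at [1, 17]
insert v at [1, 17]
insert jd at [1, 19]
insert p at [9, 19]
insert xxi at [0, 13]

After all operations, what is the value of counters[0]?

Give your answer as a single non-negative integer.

Answer: 1

Derivation:
Step 1: insert v at [1, 17] -> counters=[0,1,0,0,0,0,0,0,0,0,0,0,0,0,0,0,0,1,0,0,0,0,0,0,0]
Step 2: insert ds at [6, 17] -> counters=[0,1,0,0,0,0,1,0,0,0,0,0,0,0,0,0,0,2,0,0,0,0,0,0,0]
Step 3: insert h at [19, 20] -> counters=[0,1,0,0,0,0,1,0,0,0,0,0,0,0,0,0,0,2,0,1,1,0,0,0,0]
Step 4: insert c at [7, 10] -> counters=[0,1,0,0,0,0,1,1,0,0,1,0,0,0,0,0,0,2,0,1,1,0,0,0,0]
Step 5: insert z at [13, 14] -> counters=[0,1,0,0,0,0,1,1,0,0,1,0,0,1,1,0,0,2,0,1,1,0,0,0,0]
Step 6: insert p at [9, 19] -> counters=[0,1,0,0,0,0,1,1,0,1,1,0,0,1,1,0,0,2,0,2,1,0,0,0,0]
Step 7: insert ik at [10, 14] -> counters=[0,1,0,0,0,0,1,1,0,1,2,0,0,1,2,0,0,2,0,2,1,0,0,0,0]
Step 8: insert ym at [5, 19] -> counters=[0,1,0,0,0,1,1,1,0,1,2,0,0,1,2,0,0,2,0,3,1,0,0,0,0]
Step 9: insert xxi at [0, 13] -> counters=[1,1,0,0,0,1,1,1,0,1,2,0,0,2,2,0,0,2,0,3,1,0,0,0,0]
Step 10: insert jd at [1, 19] -> counters=[1,2,0,0,0,1,1,1,0,1,2,0,0,2,2,0,0,2,0,4,1,0,0,0,0]
Step 11: delete xxi at [0, 13] -> counters=[0,2,0,0,0,1,1,1,0,1,2,0,0,1,2,0,0,2,0,4,1,0,0,0,0]
Step 12: insert z at [13, 14] -> counters=[0,2,0,0,0,1,1,1,0,1,2,0,0,2,3,0,0,2,0,4,1,0,0,0,0]
Step 13: delete c at [7, 10] -> counters=[0,2,0,0,0,1,1,0,0,1,1,0,0,2,3,0,0,2,0,4,1,0,0,0,0]
Step 14: insert c at [7, 10] -> counters=[0,2,0,0,0,1,1,1,0,1,2,0,0,2,3,0,0,2,0,4,1,0,0,0,0]
Step 15: insert v at [1, 17] -> counters=[0,3,0,0,0,1,1,1,0,1,2,0,0,2,3,0,0,3,0,4,1,0,0,0,0]
Step 16: insert v at [1, 17] -> counters=[0,4,0,0,0,1,1,1,0,1,2,0,0,2,3,0,0,4,0,4,1,0,0,0,0]
Step 17: insert jd at [1, 19] -> counters=[0,5,0,0,0,1,1,1,0,1,2,0,0,2,3,0,0,4,0,5,1,0,0,0,0]
Step 18: insert p at [9, 19] -> counters=[0,5,0,0,0,1,1,1,0,2,2,0,0,2,3,0,0,4,0,6,1,0,0,0,0]
Step 19: insert xxi at [0, 13] -> counters=[1,5,0,0,0,1,1,1,0,2,2,0,0,3,3,0,0,4,0,6,1,0,0,0,0]
Final counters=[1,5,0,0,0,1,1,1,0,2,2,0,0,3,3,0,0,4,0,6,1,0,0,0,0] -> counters[0]=1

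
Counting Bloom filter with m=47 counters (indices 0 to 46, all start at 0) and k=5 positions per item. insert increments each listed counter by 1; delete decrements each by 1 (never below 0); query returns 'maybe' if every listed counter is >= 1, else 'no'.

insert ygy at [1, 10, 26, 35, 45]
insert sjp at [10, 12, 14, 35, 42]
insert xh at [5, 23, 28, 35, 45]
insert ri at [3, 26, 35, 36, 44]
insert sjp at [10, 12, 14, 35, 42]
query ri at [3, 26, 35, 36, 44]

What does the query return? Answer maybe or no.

Answer: maybe

Derivation:
Step 1: insert ygy at [1, 10, 26, 35, 45] -> counters=[0,1,0,0,0,0,0,0,0,0,1,0,0,0,0,0,0,0,0,0,0,0,0,0,0,0,1,0,0,0,0,0,0,0,0,1,0,0,0,0,0,0,0,0,0,1,0]
Step 2: insert sjp at [10, 12, 14, 35, 42] -> counters=[0,1,0,0,0,0,0,0,0,0,2,0,1,0,1,0,0,0,0,0,0,0,0,0,0,0,1,0,0,0,0,0,0,0,0,2,0,0,0,0,0,0,1,0,0,1,0]
Step 3: insert xh at [5, 23, 28, 35, 45] -> counters=[0,1,0,0,0,1,0,0,0,0,2,0,1,0,1,0,0,0,0,0,0,0,0,1,0,0,1,0,1,0,0,0,0,0,0,3,0,0,0,0,0,0,1,0,0,2,0]
Step 4: insert ri at [3, 26, 35, 36, 44] -> counters=[0,1,0,1,0,1,0,0,0,0,2,0,1,0,1,0,0,0,0,0,0,0,0,1,0,0,2,0,1,0,0,0,0,0,0,4,1,0,0,0,0,0,1,0,1,2,0]
Step 5: insert sjp at [10, 12, 14, 35, 42] -> counters=[0,1,0,1,0,1,0,0,0,0,3,0,2,0,2,0,0,0,0,0,0,0,0,1,0,0,2,0,1,0,0,0,0,0,0,5,1,0,0,0,0,0,2,0,1,2,0]
Query ri: check counters[3]=1 counters[26]=2 counters[35]=5 counters[36]=1 counters[44]=1 -> maybe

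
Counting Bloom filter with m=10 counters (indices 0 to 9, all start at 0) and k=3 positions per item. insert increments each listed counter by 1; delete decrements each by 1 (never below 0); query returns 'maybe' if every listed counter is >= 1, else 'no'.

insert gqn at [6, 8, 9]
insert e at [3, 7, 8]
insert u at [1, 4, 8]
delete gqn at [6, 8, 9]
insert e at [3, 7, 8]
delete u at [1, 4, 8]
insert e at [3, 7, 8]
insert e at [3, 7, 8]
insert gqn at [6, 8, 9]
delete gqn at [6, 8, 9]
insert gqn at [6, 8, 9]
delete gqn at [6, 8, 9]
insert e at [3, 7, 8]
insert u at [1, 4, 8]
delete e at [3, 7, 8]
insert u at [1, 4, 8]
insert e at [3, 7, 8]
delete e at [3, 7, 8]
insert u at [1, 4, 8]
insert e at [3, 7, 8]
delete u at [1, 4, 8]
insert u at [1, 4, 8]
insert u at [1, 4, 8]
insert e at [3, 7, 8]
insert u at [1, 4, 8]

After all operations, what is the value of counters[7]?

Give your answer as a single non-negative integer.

Step 1: insert gqn at [6, 8, 9] -> counters=[0,0,0,0,0,0,1,0,1,1]
Step 2: insert e at [3, 7, 8] -> counters=[0,0,0,1,0,0,1,1,2,1]
Step 3: insert u at [1, 4, 8] -> counters=[0,1,0,1,1,0,1,1,3,1]
Step 4: delete gqn at [6, 8, 9] -> counters=[0,1,0,1,1,0,0,1,2,0]
Step 5: insert e at [3, 7, 8] -> counters=[0,1,0,2,1,0,0,2,3,0]
Step 6: delete u at [1, 4, 8] -> counters=[0,0,0,2,0,0,0,2,2,0]
Step 7: insert e at [3, 7, 8] -> counters=[0,0,0,3,0,0,0,3,3,0]
Step 8: insert e at [3, 7, 8] -> counters=[0,0,0,4,0,0,0,4,4,0]
Step 9: insert gqn at [6, 8, 9] -> counters=[0,0,0,4,0,0,1,4,5,1]
Step 10: delete gqn at [6, 8, 9] -> counters=[0,0,0,4,0,0,0,4,4,0]
Step 11: insert gqn at [6, 8, 9] -> counters=[0,0,0,4,0,0,1,4,5,1]
Step 12: delete gqn at [6, 8, 9] -> counters=[0,0,0,4,0,0,0,4,4,0]
Step 13: insert e at [3, 7, 8] -> counters=[0,0,0,5,0,0,0,5,5,0]
Step 14: insert u at [1, 4, 8] -> counters=[0,1,0,5,1,0,0,5,6,0]
Step 15: delete e at [3, 7, 8] -> counters=[0,1,0,4,1,0,0,4,5,0]
Step 16: insert u at [1, 4, 8] -> counters=[0,2,0,4,2,0,0,4,6,0]
Step 17: insert e at [3, 7, 8] -> counters=[0,2,0,5,2,0,0,5,7,0]
Step 18: delete e at [3, 7, 8] -> counters=[0,2,0,4,2,0,0,4,6,0]
Step 19: insert u at [1, 4, 8] -> counters=[0,3,0,4,3,0,0,4,7,0]
Step 20: insert e at [3, 7, 8] -> counters=[0,3,0,5,3,0,0,5,8,0]
Step 21: delete u at [1, 4, 8] -> counters=[0,2,0,5,2,0,0,5,7,0]
Step 22: insert u at [1, 4, 8] -> counters=[0,3,0,5,3,0,0,5,8,0]
Step 23: insert u at [1, 4, 8] -> counters=[0,4,0,5,4,0,0,5,9,0]
Step 24: insert e at [3, 7, 8] -> counters=[0,4,0,6,4,0,0,6,10,0]
Step 25: insert u at [1, 4, 8] -> counters=[0,5,0,6,5,0,0,6,11,0]
Final counters=[0,5,0,6,5,0,0,6,11,0] -> counters[7]=6

Answer: 6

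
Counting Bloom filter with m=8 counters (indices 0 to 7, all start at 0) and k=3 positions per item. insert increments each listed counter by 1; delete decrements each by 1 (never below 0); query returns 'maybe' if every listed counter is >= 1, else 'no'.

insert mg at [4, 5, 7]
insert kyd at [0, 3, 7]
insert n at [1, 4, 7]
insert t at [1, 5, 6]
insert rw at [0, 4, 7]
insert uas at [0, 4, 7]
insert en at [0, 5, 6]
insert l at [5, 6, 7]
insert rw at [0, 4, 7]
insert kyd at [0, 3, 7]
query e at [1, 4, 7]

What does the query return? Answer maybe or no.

Answer: maybe

Derivation:
Step 1: insert mg at [4, 5, 7] -> counters=[0,0,0,0,1,1,0,1]
Step 2: insert kyd at [0, 3, 7] -> counters=[1,0,0,1,1,1,0,2]
Step 3: insert n at [1, 4, 7] -> counters=[1,1,0,1,2,1,0,3]
Step 4: insert t at [1, 5, 6] -> counters=[1,2,0,1,2,2,1,3]
Step 5: insert rw at [0, 4, 7] -> counters=[2,2,0,1,3,2,1,4]
Step 6: insert uas at [0, 4, 7] -> counters=[3,2,0,1,4,2,1,5]
Step 7: insert en at [0, 5, 6] -> counters=[4,2,0,1,4,3,2,5]
Step 8: insert l at [5, 6, 7] -> counters=[4,2,0,1,4,4,3,6]
Step 9: insert rw at [0, 4, 7] -> counters=[5,2,0,1,5,4,3,7]
Step 10: insert kyd at [0, 3, 7] -> counters=[6,2,0,2,5,4,3,8]
Query e: check counters[1]=2 counters[4]=5 counters[7]=8 -> maybe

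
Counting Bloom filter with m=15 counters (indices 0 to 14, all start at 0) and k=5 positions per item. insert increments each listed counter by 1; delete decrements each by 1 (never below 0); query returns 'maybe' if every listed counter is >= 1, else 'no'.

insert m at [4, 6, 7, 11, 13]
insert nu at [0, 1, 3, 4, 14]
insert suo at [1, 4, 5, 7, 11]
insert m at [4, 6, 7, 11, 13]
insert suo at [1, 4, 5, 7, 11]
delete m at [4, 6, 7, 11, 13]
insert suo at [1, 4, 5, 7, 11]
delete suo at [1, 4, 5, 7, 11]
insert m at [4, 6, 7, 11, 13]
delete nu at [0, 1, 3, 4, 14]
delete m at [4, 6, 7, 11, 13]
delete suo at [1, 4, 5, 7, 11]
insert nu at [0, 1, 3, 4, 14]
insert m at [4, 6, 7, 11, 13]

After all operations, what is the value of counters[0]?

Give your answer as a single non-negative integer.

Step 1: insert m at [4, 6, 7, 11, 13] -> counters=[0,0,0,0,1,0,1,1,0,0,0,1,0,1,0]
Step 2: insert nu at [0, 1, 3, 4, 14] -> counters=[1,1,0,1,2,0,1,1,0,0,0,1,0,1,1]
Step 3: insert suo at [1, 4, 5, 7, 11] -> counters=[1,2,0,1,3,1,1,2,0,0,0,2,0,1,1]
Step 4: insert m at [4, 6, 7, 11, 13] -> counters=[1,2,0,1,4,1,2,3,0,0,0,3,0,2,1]
Step 5: insert suo at [1, 4, 5, 7, 11] -> counters=[1,3,0,1,5,2,2,4,0,0,0,4,0,2,1]
Step 6: delete m at [4, 6, 7, 11, 13] -> counters=[1,3,0,1,4,2,1,3,0,0,0,3,0,1,1]
Step 7: insert suo at [1, 4, 5, 7, 11] -> counters=[1,4,0,1,5,3,1,4,0,0,0,4,0,1,1]
Step 8: delete suo at [1, 4, 5, 7, 11] -> counters=[1,3,0,1,4,2,1,3,0,0,0,3,0,1,1]
Step 9: insert m at [4, 6, 7, 11, 13] -> counters=[1,3,0,1,5,2,2,4,0,0,0,4,0,2,1]
Step 10: delete nu at [0, 1, 3, 4, 14] -> counters=[0,2,0,0,4,2,2,4,0,0,0,4,0,2,0]
Step 11: delete m at [4, 6, 7, 11, 13] -> counters=[0,2,0,0,3,2,1,3,0,0,0,3,0,1,0]
Step 12: delete suo at [1, 4, 5, 7, 11] -> counters=[0,1,0,0,2,1,1,2,0,0,0,2,0,1,0]
Step 13: insert nu at [0, 1, 3, 4, 14] -> counters=[1,2,0,1,3,1,1,2,0,0,0,2,0,1,1]
Step 14: insert m at [4, 6, 7, 11, 13] -> counters=[1,2,0,1,4,1,2,3,0,0,0,3,0,2,1]
Final counters=[1,2,0,1,4,1,2,3,0,0,0,3,0,2,1] -> counters[0]=1

Answer: 1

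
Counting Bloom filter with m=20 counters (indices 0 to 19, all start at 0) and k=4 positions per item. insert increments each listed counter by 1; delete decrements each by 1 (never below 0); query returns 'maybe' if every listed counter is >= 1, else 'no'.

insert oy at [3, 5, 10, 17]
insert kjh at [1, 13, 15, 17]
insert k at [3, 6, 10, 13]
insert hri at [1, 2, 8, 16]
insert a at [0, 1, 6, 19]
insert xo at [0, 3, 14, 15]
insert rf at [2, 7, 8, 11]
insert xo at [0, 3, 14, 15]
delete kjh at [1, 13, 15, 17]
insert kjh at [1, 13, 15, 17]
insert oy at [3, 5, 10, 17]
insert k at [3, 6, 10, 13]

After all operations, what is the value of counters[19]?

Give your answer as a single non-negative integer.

Step 1: insert oy at [3, 5, 10, 17] -> counters=[0,0,0,1,0,1,0,0,0,0,1,0,0,0,0,0,0,1,0,0]
Step 2: insert kjh at [1, 13, 15, 17] -> counters=[0,1,0,1,0,1,0,0,0,0,1,0,0,1,0,1,0,2,0,0]
Step 3: insert k at [3, 6, 10, 13] -> counters=[0,1,0,2,0,1,1,0,0,0,2,0,0,2,0,1,0,2,0,0]
Step 4: insert hri at [1, 2, 8, 16] -> counters=[0,2,1,2,0,1,1,0,1,0,2,0,0,2,0,1,1,2,0,0]
Step 5: insert a at [0, 1, 6, 19] -> counters=[1,3,1,2,0,1,2,0,1,0,2,0,0,2,0,1,1,2,0,1]
Step 6: insert xo at [0, 3, 14, 15] -> counters=[2,3,1,3,0,1,2,0,1,0,2,0,0,2,1,2,1,2,0,1]
Step 7: insert rf at [2, 7, 8, 11] -> counters=[2,3,2,3,0,1,2,1,2,0,2,1,0,2,1,2,1,2,0,1]
Step 8: insert xo at [0, 3, 14, 15] -> counters=[3,3,2,4,0,1,2,1,2,0,2,1,0,2,2,3,1,2,0,1]
Step 9: delete kjh at [1, 13, 15, 17] -> counters=[3,2,2,4,0,1,2,1,2,0,2,1,0,1,2,2,1,1,0,1]
Step 10: insert kjh at [1, 13, 15, 17] -> counters=[3,3,2,4,0,1,2,1,2,0,2,1,0,2,2,3,1,2,0,1]
Step 11: insert oy at [3, 5, 10, 17] -> counters=[3,3,2,5,0,2,2,1,2,0,3,1,0,2,2,3,1,3,0,1]
Step 12: insert k at [3, 6, 10, 13] -> counters=[3,3,2,6,0,2,3,1,2,0,4,1,0,3,2,3,1,3,0,1]
Final counters=[3,3,2,6,0,2,3,1,2,0,4,1,0,3,2,3,1,3,0,1] -> counters[19]=1

Answer: 1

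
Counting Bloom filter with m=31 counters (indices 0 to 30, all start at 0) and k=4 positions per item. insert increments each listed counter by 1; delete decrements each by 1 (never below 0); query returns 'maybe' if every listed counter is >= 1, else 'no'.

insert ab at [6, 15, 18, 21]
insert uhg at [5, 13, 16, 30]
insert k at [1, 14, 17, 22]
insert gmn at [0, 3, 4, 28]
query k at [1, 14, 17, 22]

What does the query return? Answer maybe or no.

Answer: maybe

Derivation:
Step 1: insert ab at [6, 15, 18, 21] -> counters=[0,0,0,0,0,0,1,0,0,0,0,0,0,0,0,1,0,0,1,0,0,1,0,0,0,0,0,0,0,0,0]
Step 2: insert uhg at [5, 13, 16, 30] -> counters=[0,0,0,0,0,1,1,0,0,0,0,0,0,1,0,1,1,0,1,0,0,1,0,0,0,0,0,0,0,0,1]
Step 3: insert k at [1, 14, 17, 22] -> counters=[0,1,0,0,0,1,1,0,0,0,0,0,0,1,1,1,1,1,1,0,0,1,1,0,0,0,0,0,0,0,1]
Step 4: insert gmn at [0, 3, 4, 28] -> counters=[1,1,0,1,1,1,1,0,0,0,0,0,0,1,1,1,1,1,1,0,0,1,1,0,0,0,0,0,1,0,1]
Query k: check counters[1]=1 counters[14]=1 counters[17]=1 counters[22]=1 -> maybe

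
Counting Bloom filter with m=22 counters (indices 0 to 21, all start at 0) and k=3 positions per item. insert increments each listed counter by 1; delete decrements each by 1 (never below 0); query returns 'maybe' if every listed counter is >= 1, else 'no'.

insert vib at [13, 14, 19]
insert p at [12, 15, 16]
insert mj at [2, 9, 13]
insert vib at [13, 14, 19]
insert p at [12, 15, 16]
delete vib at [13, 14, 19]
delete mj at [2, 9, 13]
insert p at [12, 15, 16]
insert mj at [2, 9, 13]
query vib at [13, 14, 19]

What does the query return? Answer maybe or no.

Answer: maybe

Derivation:
Step 1: insert vib at [13, 14, 19] -> counters=[0,0,0,0,0,0,0,0,0,0,0,0,0,1,1,0,0,0,0,1,0,0]
Step 2: insert p at [12, 15, 16] -> counters=[0,0,0,0,0,0,0,0,0,0,0,0,1,1,1,1,1,0,0,1,0,0]
Step 3: insert mj at [2, 9, 13] -> counters=[0,0,1,0,0,0,0,0,0,1,0,0,1,2,1,1,1,0,0,1,0,0]
Step 4: insert vib at [13, 14, 19] -> counters=[0,0,1,0,0,0,0,0,0,1,0,0,1,3,2,1,1,0,0,2,0,0]
Step 5: insert p at [12, 15, 16] -> counters=[0,0,1,0,0,0,0,0,0,1,0,0,2,3,2,2,2,0,0,2,0,0]
Step 6: delete vib at [13, 14, 19] -> counters=[0,0,1,0,0,0,0,0,0,1,0,0,2,2,1,2,2,0,0,1,0,0]
Step 7: delete mj at [2, 9, 13] -> counters=[0,0,0,0,0,0,0,0,0,0,0,0,2,1,1,2,2,0,0,1,0,0]
Step 8: insert p at [12, 15, 16] -> counters=[0,0,0,0,0,0,0,0,0,0,0,0,3,1,1,3,3,0,0,1,0,0]
Step 9: insert mj at [2, 9, 13] -> counters=[0,0,1,0,0,0,0,0,0,1,0,0,3,2,1,3,3,0,0,1,0,0]
Query vib: check counters[13]=2 counters[14]=1 counters[19]=1 -> maybe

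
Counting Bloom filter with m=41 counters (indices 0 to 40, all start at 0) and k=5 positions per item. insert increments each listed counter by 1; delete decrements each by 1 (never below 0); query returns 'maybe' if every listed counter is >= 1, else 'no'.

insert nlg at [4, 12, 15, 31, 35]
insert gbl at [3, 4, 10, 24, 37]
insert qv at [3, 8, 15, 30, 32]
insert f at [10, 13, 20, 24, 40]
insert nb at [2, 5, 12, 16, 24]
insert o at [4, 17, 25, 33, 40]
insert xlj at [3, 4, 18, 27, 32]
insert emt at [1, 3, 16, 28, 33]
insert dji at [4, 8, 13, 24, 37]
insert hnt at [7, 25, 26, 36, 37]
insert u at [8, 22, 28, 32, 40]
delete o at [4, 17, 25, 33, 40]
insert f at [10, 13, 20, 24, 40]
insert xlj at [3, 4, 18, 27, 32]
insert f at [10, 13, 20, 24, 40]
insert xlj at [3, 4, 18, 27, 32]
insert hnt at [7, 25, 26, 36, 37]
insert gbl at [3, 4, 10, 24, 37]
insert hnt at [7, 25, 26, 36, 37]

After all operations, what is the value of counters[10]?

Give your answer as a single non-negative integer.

Step 1: insert nlg at [4, 12, 15, 31, 35] -> counters=[0,0,0,0,1,0,0,0,0,0,0,0,1,0,0,1,0,0,0,0,0,0,0,0,0,0,0,0,0,0,0,1,0,0,0,1,0,0,0,0,0]
Step 2: insert gbl at [3, 4, 10, 24, 37] -> counters=[0,0,0,1,2,0,0,0,0,0,1,0,1,0,0,1,0,0,0,0,0,0,0,0,1,0,0,0,0,0,0,1,0,0,0,1,0,1,0,0,0]
Step 3: insert qv at [3, 8, 15, 30, 32] -> counters=[0,0,0,2,2,0,0,0,1,0,1,0,1,0,0,2,0,0,0,0,0,0,0,0,1,0,0,0,0,0,1,1,1,0,0,1,0,1,0,0,0]
Step 4: insert f at [10, 13, 20, 24, 40] -> counters=[0,0,0,2,2,0,0,0,1,0,2,0,1,1,0,2,0,0,0,0,1,0,0,0,2,0,0,0,0,0,1,1,1,0,0,1,0,1,0,0,1]
Step 5: insert nb at [2, 5, 12, 16, 24] -> counters=[0,0,1,2,2,1,0,0,1,0,2,0,2,1,0,2,1,0,0,0,1,0,0,0,3,0,0,0,0,0,1,1,1,0,0,1,0,1,0,0,1]
Step 6: insert o at [4, 17, 25, 33, 40] -> counters=[0,0,1,2,3,1,0,0,1,0,2,0,2,1,0,2,1,1,0,0,1,0,0,0,3,1,0,0,0,0,1,1,1,1,0,1,0,1,0,0,2]
Step 7: insert xlj at [3, 4, 18, 27, 32] -> counters=[0,0,1,3,4,1,0,0,1,0,2,0,2,1,0,2,1,1,1,0,1,0,0,0,3,1,0,1,0,0,1,1,2,1,0,1,0,1,0,0,2]
Step 8: insert emt at [1, 3, 16, 28, 33] -> counters=[0,1,1,4,4,1,0,0,1,0,2,0,2,1,0,2,2,1,1,0,1,0,0,0,3,1,0,1,1,0,1,1,2,2,0,1,0,1,0,0,2]
Step 9: insert dji at [4, 8, 13, 24, 37] -> counters=[0,1,1,4,5,1,0,0,2,0,2,0,2,2,0,2,2,1,1,0,1,0,0,0,4,1,0,1,1,0,1,1,2,2,0,1,0,2,0,0,2]
Step 10: insert hnt at [7, 25, 26, 36, 37] -> counters=[0,1,1,4,5,1,0,1,2,0,2,0,2,2,0,2,2,1,1,0,1,0,0,0,4,2,1,1,1,0,1,1,2,2,0,1,1,3,0,0,2]
Step 11: insert u at [8, 22, 28, 32, 40] -> counters=[0,1,1,4,5,1,0,1,3,0,2,0,2,2,0,2,2,1,1,0,1,0,1,0,4,2,1,1,2,0,1,1,3,2,0,1,1,3,0,0,3]
Step 12: delete o at [4, 17, 25, 33, 40] -> counters=[0,1,1,4,4,1,0,1,3,0,2,0,2,2,0,2,2,0,1,0,1,0,1,0,4,1,1,1,2,0,1,1,3,1,0,1,1,3,0,0,2]
Step 13: insert f at [10, 13, 20, 24, 40] -> counters=[0,1,1,4,4,1,0,1,3,0,3,0,2,3,0,2,2,0,1,0,2,0,1,0,5,1,1,1,2,0,1,1,3,1,0,1,1,3,0,0,3]
Step 14: insert xlj at [3, 4, 18, 27, 32] -> counters=[0,1,1,5,5,1,0,1,3,0,3,0,2,3,0,2,2,0,2,0,2,0,1,0,5,1,1,2,2,0,1,1,4,1,0,1,1,3,0,0,3]
Step 15: insert f at [10, 13, 20, 24, 40] -> counters=[0,1,1,5,5,1,0,1,3,0,4,0,2,4,0,2,2,0,2,0,3,0,1,0,6,1,1,2,2,0,1,1,4,1,0,1,1,3,0,0,4]
Step 16: insert xlj at [3, 4, 18, 27, 32] -> counters=[0,1,1,6,6,1,0,1,3,0,4,0,2,4,0,2,2,0,3,0,3,0,1,0,6,1,1,3,2,0,1,1,5,1,0,1,1,3,0,0,4]
Step 17: insert hnt at [7, 25, 26, 36, 37] -> counters=[0,1,1,6,6,1,0,2,3,0,4,0,2,4,0,2,2,0,3,0,3,0,1,0,6,2,2,3,2,0,1,1,5,1,0,1,2,4,0,0,4]
Step 18: insert gbl at [3, 4, 10, 24, 37] -> counters=[0,1,1,7,7,1,0,2,3,0,5,0,2,4,0,2,2,0,3,0,3,0,1,0,7,2,2,3,2,0,1,1,5,1,0,1,2,5,0,0,4]
Step 19: insert hnt at [7, 25, 26, 36, 37] -> counters=[0,1,1,7,7,1,0,3,3,0,5,0,2,4,0,2,2,0,3,0,3,0,1,0,7,3,3,3,2,0,1,1,5,1,0,1,3,6,0,0,4]
Final counters=[0,1,1,7,7,1,0,3,3,0,5,0,2,4,0,2,2,0,3,0,3,0,1,0,7,3,3,3,2,0,1,1,5,1,0,1,3,6,0,0,4] -> counters[10]=5

Answer: 5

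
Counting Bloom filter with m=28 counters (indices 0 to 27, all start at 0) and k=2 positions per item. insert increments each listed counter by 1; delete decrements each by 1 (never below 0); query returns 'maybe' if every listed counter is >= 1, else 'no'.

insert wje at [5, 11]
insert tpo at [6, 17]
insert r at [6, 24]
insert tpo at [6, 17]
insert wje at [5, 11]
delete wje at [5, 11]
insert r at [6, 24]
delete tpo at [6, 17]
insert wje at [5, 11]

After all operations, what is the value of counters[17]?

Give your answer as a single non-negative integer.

Answer: 1

Derivation:
Step 1: insert wje at [5, 11] -> counters=[0,0,0,0,0,1,0,0,0,0,0,1,0,0,0,0,0,0,0,0,0,0,0,0,0,0,0,0]
Step 2: insert tpo at [6, 17] -> counters=[0,0,0,0,0,1,1,0,0,0,0,1,0,0,0,0,0,1,0,0,0,0,0,0,0,0,0,0]
Step 3: insert r at [6, 24] -> counters=[0,0,0,0,0,1,2,0,0,0,0,1,0,0,0,0,0,1,0,0,0,0,0,0,1,0,0,0]
Step 4: insert tpo at [6, 17] -> counters=[0,0,0,0,0,1,3,0,0,0,0,1,0,0,0,0,0,2,0,0,0,0,0,0,1,0,0,0]
Step 5: insert wje at [5, 11] -> counters=[0,0,0,0,0,2,3,0,0,0,0,2,0,0,0,0,0,2,0,0,0,0,0,0,1,0,0,0]
Step 6: delete wje at [5, 11] -> counters=[0,0,0,0,0,1,3,0,0,0,0,1,0,0,0,0,0,2,0,0,0,0,0,0,1,0,0,0]
Step 7: insert r at [6, 24] -> counters=[0,0,0,0,0,1,4,0,0,0,0,1,0,0,0,0,0,2,0,0,0,0,0,0,2,0,0,0]
Step 8: delete tpo at [6, 17] -> counters=[0,0,0,0,0,1,3,0,0,0,0,1,0,0,0,0,0,1,0,0,0,0,0,0,2,0,0,0]
Step 9: insert wje at [5, 11] -> counters=[0,0,0,0,0,2,3,0,0,0,0,2,0,0,0,0,0,1,0,0,0,0,0,0,2,0,0,0]
Final counters=[0,0,0,0,0,2,3,0,0,0,0,2,0,0,0,0,0,1,0,0,0,0,0,0,2,0,0,0] -> counters[17]=1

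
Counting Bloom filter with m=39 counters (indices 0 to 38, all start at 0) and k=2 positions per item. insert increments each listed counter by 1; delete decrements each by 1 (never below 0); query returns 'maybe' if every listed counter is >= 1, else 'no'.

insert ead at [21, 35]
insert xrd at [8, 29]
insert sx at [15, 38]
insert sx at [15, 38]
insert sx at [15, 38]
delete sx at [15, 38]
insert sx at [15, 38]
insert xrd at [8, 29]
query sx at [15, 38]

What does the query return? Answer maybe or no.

Answer: maybe

Derivation:
Step 1: insert ead at [21, 35] -> counters=[0,0,0,0,0,0,0,0,0,0,0,0,0,0,0,0,0,0,0,0,0,1,0,0,0,0,0,0,0,0,0,0,0,0,0,1,0,0,0]
Step 2: insert xrd at [8, 29] -> counters=[0,0,0,0,0,0,0,0,1,0,0,0,0,0,0,0,0,0,0,0,0,1,0,0,0,0,0,0,0,1,0,0,0,0,0,1,0,0,0]
Step 3: insert sx at [15, 38] -> counters=[0,0,0,0,0,0,0,0,1,0,0,0,0,0,0,1,0,0,0,0,0,1,0,0,0,0,0,0,0,1,0,0,0,0,0,1,0,0,1]
Step 4: insert sx at [15, 38] -> counters=[0,0,0,0,0,0,0,0,1,0,0,0,0,0,0,2,0,0,0,0,0,1,0,0,0,0,0,0,0,1,0,0,0,0,0,1,0,0,2]
Step 5: insert sx at [15, 38] -> counters=[0,0,0,0,0,0,0,0,1,0,0,0,0,0,0,3,0,0,0,0,0,1,0,0,0,0,0,0,0,1,0,0,0,0,0,1,0,0,3]
Step 6: delete sx at [15, 38] -> counters=[0,0,0,0,0,0,0,0,1,0,0,0,0,0,0,2,0,0,0,0,0,1,0,0,0,0,0,0,0,1,0,0,0,0,0,1,0,0,2]
Step 7: insert sx at [15, 38] -> counters=[0,0,0,0,0,0,0,0,1,0,0,0,0,0,0,3,0,0,0,0,0,1,0,0,0,0,0,0,0,1,0,0,0,0,0,1,0,0,3]
Step 8: insert xrd at [8, 29] -> counters=[0,0,0,0,0,0,0,0,2,0,0,0,0,0,0,3,0,0,0,0,0,1,0,0,0,0,0,0,0,2,0,0,0,0,0,1,0,0,3]
Query sx: check counters[15]=3 counters[38]=3 -> maybe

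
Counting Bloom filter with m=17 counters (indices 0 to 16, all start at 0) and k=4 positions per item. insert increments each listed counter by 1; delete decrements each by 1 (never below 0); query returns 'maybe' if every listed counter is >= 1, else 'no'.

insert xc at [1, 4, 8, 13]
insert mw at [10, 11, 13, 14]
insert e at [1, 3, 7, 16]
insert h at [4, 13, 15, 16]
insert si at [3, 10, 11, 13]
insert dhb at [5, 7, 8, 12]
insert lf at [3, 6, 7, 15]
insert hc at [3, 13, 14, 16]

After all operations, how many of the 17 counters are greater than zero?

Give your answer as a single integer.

Answer: 14

Derivation:
Step 1: insert xc at [1, 4, 8, 13] -> counters=[0,1,0,0,1,0,0,0,1,0,0,0,0,1,0,0,0]
Step 2: insert mw at [10, 11, 13, 14] -> counters=[0,1,0,0,1,0,0,0,1,0,1,1,0,2,1,0,0]
Step 3: insert e at [1, 3, 7, 16] -> counters=[0,2,0,1,1,0,0,1,1,0,1,1,0,2,1,0,1]
Step 4: insert h at [4, 13, 15, 16] -> counters=[0,2,0,1,2,0,0,1,1,0,1,1,0,3,1,1,2]
Step 5: insert si at [3, 10, 11, 13] -> counters=[0,2,0,2,2,0,0,1,1,0,2,2,0,4,1,1,2]
Step 6: insert dhb at [5, 7, 8, 12] -> counters=[0,2,0,2,2,1,0,2,2,0,2,2,1,4,1,1,2]
Step 7: insert lf at [3, 6, 7, 15] -> counters=[0,2,0,3,2,1,1,3,2,0,2,2,1,4,1,2,2]
Step 8: insert hc at [3, 13, 14, 16] -> counters=[0,2,0,4,2,1,1,3,2,0,2,2,1,5,2,2,3]
Final counters=[0,2,0,4,2,1,1,3,2,0,2,2,1,5,2,2,3] -> 14 nonzero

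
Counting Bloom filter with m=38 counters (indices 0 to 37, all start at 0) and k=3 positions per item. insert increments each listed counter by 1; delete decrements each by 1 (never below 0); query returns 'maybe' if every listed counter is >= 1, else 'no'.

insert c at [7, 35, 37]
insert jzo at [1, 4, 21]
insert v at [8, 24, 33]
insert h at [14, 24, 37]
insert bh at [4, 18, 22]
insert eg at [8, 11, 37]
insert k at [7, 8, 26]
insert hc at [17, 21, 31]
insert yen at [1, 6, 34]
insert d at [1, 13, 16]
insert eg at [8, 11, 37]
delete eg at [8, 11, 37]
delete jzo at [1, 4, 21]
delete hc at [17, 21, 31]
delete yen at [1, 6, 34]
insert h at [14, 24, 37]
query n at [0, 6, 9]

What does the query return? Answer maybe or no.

Answer: no

Derivation:
Step 1: insert c at [7, 35, 37] -> counters=[0,0,0,0,0,0,0,1,0,0,0,0,0,0,0,0,0,0,0,0,0,0,0,0,0,0,0,0,0,0,0,0,0,0,0,1,0,1]
Step 2: insert jzo at [1, 4, 21] -> counters=[0,1,0,0,1,0,0,1,0,0,0,0,0,0,0,0,0,0,0,0,0,1,0,0,0,0,0,0,0,0,0,0,0,0,0,1,0,1]
Step 3: insert v at [8, 24, 33] -> counters=[0,1,0,0,1,0,0,1,1,0,0,0,0,0,0,0,0,0,0,0,0,1,0,0,1,0,0,0,0,0,0,0,0,1,0,1,0,1]
Step 4: insert h at [14, 24, 37] -> counters=[0,1,0,0,1,0,0,1,1,0,0,0,0,0,1,0,0,0,0,0,0,1,0,0,2,0,0,0,0,0,0,0,0,1,0,1,0,2]
Step 5: insert bh at [4, 18, 22] -> counters=[0,1,0,0,2,0,0,1,1,0,0,0,0,0,1,0,0,0,1,0,0,1,1,0,2,0,0,0,0,0,0,0,0,1,0,1,0,2]
Step 6: insert eg at [8, 11, 37] -> counters=[0,1,0,0,2,0,0,1,2,0,0,1,0,0,1,0,0,0,1,0,0,1,1,0,2,0,0,0,0,0,0,0,0,1,0,1,0,3]
Step 7: insert k at [7, 8, 26] -> counters=[0,1,0,0,2,0,0,2,3,0,0,1,0,0,1,0,0,0,1,0,0,1,1,0,2,0,1,0,0,0,0,0,0,1,0,1,0,3]
Step 8: insert hc at [17, 21, 31] -> counters=[0,1,0,0,2,0,0,2,3,0,0,1,0,0,1,0,0,1,1,0,0,2,1,0,2,0,1,0,0,0,0,1,0,1,0,1,0,3]
Step 9: insert yen at [1, 6, 34] -> counters=[0,2,0,0,2,0,1,2,3,0,0,1,0,0,1,0,0,1,1,0,0,2,1,0,2,0,1,0,0,0,0,1,0,1,1,1,0,3]
Step 10: insert d at [1, 13, 16] -> counters=[0,3,0,0,2,0,1,2,3,0,0,1,0,1,1,0,1,1,1,0,0,2,1,0,2,0,1,0,0,0,0,1,0,1,1,1,0,3]
Step 11: insert eg at [8, 11, 37] -> counters=[0,3,0,0,2,0,1,2,4,0,0,2,0,1,1,0,1,1,1,0,0,2,1,0,2,0,1,0,0,0,0,1,0,1,1,1,0,4]
Step 12: delete eg at [8, 11, 37] -> counters=[0,3,0,0,2,0,1,2,3,0,0,1,0,1,1,0,1,1,1,0,0,2,1,0,2,0,1,0,0,0,0,1,0,1,1,1,0,3]
Step 13: delete jzo at [1, 4, 21] -> counters=[0,2,0,0,1,0,1,2,3,0,0,1,0,1,1,0,1,1,1,0,0,1,1,0,2,0,1,0,0,0,0,1,0,1,1,1,0,3]
Step 14: delete hc at [17, 21, 31] -> counters=[0,2,0,0,1,0,1,2,3,0,0,1,0,1,1,0,1,0,1,0,0,0,1,0,2,0,1,0,0,0,0,0,0,1,1,1,0,3]
Step 15: delete yen at [1, 6, 34] -> counters=[0,1,0,0,1,0,0,2,3,0,0,1,0,1,1,0,1,0,1,0,0,0,1,0,2,0,1,0,0,0,0,0,0,1,0,1,0,3]
Step 16: insert h at [14, 24, 37] -> counters=[0,1,0,0,1,0,0,2,3,0,0,1,0,1,2,0,1,0,1,0,0,0,1,0,3,0,1,0,0,0,0,0,0,1,0,1,0,4]
Query n: check counters[0]=0 counters[6]=0 counters[9]=0 -> no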